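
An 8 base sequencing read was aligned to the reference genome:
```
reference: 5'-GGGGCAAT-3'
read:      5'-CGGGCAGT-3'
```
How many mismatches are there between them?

2

Comparing position by position, 2 bases differ: 1 (G/C), 7 (A/G).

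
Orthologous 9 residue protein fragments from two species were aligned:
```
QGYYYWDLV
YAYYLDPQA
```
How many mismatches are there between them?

7

Mismatches (1-based): residue 1: Q→Y; residue 2: G→A; residue 5: Y→L; residue 6: W→D; residue 7: D→P; residue 8: L→Q; residue 9: V→A.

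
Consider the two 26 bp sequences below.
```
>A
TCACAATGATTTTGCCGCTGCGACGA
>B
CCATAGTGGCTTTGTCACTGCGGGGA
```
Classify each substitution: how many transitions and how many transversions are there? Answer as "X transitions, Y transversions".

8 transitions, 1 transversion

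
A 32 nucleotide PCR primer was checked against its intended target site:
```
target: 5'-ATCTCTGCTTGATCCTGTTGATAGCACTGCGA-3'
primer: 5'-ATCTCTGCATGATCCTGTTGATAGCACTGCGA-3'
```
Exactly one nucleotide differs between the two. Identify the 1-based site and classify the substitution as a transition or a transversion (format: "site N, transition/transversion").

The sequences differ only at site 9: T→A (pyrimidine→purine), a transversion.

site 9, transversion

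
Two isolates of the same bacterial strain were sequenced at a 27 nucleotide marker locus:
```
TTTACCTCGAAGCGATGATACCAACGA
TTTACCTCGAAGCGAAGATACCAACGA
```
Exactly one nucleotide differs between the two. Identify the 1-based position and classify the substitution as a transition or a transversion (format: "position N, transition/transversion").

position 16, transversion

Position 16 changes T→A. T is a pyrimidine and A is a purine, so this is a transversion.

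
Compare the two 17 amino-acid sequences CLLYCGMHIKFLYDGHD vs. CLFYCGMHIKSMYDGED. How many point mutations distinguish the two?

Mismatches (1-based): position 3: L→F; position 11: F→S; position 12: L→M; position 16: H→E.

4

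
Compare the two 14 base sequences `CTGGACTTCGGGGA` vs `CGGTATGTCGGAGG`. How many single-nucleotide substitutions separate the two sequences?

6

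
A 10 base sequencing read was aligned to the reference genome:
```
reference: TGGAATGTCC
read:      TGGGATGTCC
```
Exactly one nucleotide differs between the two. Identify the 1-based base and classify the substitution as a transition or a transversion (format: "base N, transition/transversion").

Base 4 changes A→G. A is a purine and G is a purine, so this is a transition.

base 4, transition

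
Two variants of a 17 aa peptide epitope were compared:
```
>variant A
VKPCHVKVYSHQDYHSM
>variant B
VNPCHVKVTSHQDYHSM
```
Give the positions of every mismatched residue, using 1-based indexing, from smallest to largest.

Differences at position 2 (K→N), position 9 (Y→T).

2, 9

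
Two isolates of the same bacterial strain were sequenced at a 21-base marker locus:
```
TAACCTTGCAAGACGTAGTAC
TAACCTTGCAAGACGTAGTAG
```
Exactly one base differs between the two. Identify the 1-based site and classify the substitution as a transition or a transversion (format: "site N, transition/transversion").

Site 21 changes C→G. C is a pyrimidine and G is a purine, so this is a transversion.

site 21, transversion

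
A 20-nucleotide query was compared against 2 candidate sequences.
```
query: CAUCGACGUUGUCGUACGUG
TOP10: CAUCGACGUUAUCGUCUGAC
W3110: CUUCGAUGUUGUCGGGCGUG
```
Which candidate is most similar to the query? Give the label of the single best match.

TOP10 differs at 5 positions; W3110 differs at 4 positions. The closest is W3110.

W3110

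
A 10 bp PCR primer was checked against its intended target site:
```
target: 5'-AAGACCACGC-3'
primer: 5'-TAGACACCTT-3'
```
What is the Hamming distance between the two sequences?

5

Comparing position by position, 5 bases differ: 1 (A/T), 6 (C/A), 7 (A/C), 9 (G/T), 10 (C/T).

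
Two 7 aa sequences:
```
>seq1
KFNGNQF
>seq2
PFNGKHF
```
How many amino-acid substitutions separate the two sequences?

Comparing position by position, 3 residues differ: 1 (K/P), 5 (N/K), 6 (Q/H).

3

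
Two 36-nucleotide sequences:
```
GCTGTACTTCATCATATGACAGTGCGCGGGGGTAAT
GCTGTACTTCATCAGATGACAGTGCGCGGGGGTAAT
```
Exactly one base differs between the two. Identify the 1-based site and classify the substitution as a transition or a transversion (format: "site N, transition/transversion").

The sequences differ only at site 15: T→G (pyrimidine→purine), a transversion.

site 15, transversion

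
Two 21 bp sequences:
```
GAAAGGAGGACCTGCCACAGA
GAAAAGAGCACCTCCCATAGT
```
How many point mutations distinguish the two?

The sequences differ at positions 5, 9, 14, 18, 21 (1-based) — 5 in total.

5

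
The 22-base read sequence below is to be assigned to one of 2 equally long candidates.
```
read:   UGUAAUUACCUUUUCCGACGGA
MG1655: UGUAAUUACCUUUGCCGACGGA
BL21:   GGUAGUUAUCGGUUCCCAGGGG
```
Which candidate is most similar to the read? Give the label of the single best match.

MG1655

Hamming distances to read — MG1655: 1; BL21: 8.
Smallest is MG1655 with 1 mismatch.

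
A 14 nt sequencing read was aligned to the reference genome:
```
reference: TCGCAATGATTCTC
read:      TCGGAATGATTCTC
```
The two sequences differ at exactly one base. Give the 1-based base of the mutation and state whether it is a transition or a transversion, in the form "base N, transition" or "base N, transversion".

base 4, transversion

The sequences differ only at base 4: C→G (pyrimidine→purine), a transversion.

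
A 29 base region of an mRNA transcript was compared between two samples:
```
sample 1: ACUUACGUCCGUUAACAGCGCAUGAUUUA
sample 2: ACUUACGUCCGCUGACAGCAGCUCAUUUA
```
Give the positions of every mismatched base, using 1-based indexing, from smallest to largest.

12, 14, 20, 21, 22, 24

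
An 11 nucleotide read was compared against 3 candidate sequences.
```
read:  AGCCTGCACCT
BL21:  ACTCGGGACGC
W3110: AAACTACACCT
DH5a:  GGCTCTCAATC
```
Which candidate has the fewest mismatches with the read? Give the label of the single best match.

BL21 differs at 6 bases; W3110 differs at 3 bases; DH5a differs at 7 bases. The closest is W3110.

W3110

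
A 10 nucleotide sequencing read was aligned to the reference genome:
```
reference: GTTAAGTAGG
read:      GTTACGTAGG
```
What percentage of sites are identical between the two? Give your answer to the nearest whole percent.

90%

1 position differs (5), so 9 of 10 match: 9/10 = 90%.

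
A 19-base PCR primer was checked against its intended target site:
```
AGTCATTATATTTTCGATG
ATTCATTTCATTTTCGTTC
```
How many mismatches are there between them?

Comparing position by position, 5 sites differ: 2 (G/T), 8 (A/T), 9 (T/C), 17 (A/T), 19 (G/C).

5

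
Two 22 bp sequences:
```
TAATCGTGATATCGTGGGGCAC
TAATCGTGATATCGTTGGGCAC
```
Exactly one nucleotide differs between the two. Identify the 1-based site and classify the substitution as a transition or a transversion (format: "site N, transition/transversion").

site 16, transversion

Site 16 changes G→T. G is a purine and T is a pyrimidine, so this is a transversion.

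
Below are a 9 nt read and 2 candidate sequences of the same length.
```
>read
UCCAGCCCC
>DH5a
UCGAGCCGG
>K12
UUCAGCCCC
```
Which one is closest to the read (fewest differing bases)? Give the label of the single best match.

Hamming distances to read — DH5a: 3; K12: 1.
Smallest is K12 with 1 mismatch.

K12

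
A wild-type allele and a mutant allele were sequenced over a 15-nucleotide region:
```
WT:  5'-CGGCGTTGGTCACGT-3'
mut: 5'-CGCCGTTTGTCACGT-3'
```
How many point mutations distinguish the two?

Comparing position by position, 2 positions differ: 3 (G/C), 8 (G/T).

2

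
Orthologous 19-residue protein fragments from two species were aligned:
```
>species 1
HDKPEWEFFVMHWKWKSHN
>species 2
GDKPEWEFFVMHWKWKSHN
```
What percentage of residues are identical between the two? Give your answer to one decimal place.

Mismatch at position 1 (1-based): 1 of 19.
Identical positions: 18/19 = 94.74% → 94.7%.

94.7%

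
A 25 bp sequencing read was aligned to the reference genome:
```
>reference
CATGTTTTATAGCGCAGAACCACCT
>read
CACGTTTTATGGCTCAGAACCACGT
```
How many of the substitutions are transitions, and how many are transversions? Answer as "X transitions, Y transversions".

2 transitions, 2 transversions

Transitions (purine↔purine or pyrimidine↔pyrimidine): 3 T→C, 11 A→G.
Transversions (purine↔pyrimidine): 14 G→T, 24 C→G.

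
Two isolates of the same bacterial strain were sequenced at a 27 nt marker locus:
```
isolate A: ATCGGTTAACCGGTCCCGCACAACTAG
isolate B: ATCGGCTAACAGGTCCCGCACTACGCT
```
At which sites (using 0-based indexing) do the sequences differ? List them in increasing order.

Scanning 0-based: 5: T/C; 10: C/A; 21: A/T; 24: T/G; 25: A/C; 26: G/T.

5, 10, 21, 24, 25, 26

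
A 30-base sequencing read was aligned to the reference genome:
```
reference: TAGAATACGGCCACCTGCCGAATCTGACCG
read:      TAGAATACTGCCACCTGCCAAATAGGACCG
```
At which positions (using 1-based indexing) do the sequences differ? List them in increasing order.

9, 20, 24, 25

Scanning 1-based: 9: G/T; 20: G/A; 24: C/A; 25: T/G.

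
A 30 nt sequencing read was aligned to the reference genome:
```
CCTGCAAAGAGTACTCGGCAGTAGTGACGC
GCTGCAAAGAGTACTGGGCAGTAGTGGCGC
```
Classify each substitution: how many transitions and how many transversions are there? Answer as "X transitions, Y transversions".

Mismatches (1-based):
base 1: C→G (pyrimidine→purine, transversion)
base 16: C→G (pyrimidine→purine, transversion)
base 27: A→G (purine→purine, transition)

1 transition, 2 transversions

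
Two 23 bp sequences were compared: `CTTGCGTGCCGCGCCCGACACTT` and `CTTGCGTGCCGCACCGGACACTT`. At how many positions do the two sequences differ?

Comparing position by position, 2 positions differ: 13 (G/A), 16 (C/G).

2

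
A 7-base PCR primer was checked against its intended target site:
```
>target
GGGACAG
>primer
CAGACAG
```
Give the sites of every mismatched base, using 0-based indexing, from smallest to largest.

0, 1

Scanning 0-based: 0: G/C; 1: G/A.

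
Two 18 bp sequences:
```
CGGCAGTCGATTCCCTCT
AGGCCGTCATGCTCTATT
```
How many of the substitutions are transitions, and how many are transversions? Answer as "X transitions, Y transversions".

Mismatches (1-based):
site 1: C→A (pyrimidine→purine, transversion)
site 5: A→C (purine→pyrimidine, transversion)
site 9: G→A (purine→purine, transition)
site 10: A→T (purine→pyrimidine, transversion)
site 11: T→G (pyrimidine→purine, transversion)
site 12: T→C (pyrimidine→pyrimidine, transition)
site 13: C→T (pyrimidine→pyrimidine, transition)
site 15: C→T (pyrimidine→pyrimidine, transition)
site 16: T→A (pyrimidine→purine, transversion)
site 17: C→T (pyrimidine→pyrimidine, transition)

5 transitions, 5 transversions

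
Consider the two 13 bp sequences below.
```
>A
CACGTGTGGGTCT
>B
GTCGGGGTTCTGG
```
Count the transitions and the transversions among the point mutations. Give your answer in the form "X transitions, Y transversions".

Mismatches (1-based):
site 1: C→G (pyrimidine→purine, transversion)
site 2: A→T (purine→pyrimidine, transversion)
site 5: T→G (pyrimidine→purine, transversion)
site 7: T→G (pyrimidine→purine, transversion)
site 8: G→T (purine→pyrimidine, transversion)
site 9: G→T (purine→pyrimidine, transversion)
site 10: G→C (purine→pyrimidine, transversion)
site 12: C→G (pyrimidine→purine, transversion)
site 13: T→G (pyrimidine→purine, transversion)

0 transitions, 9 transversions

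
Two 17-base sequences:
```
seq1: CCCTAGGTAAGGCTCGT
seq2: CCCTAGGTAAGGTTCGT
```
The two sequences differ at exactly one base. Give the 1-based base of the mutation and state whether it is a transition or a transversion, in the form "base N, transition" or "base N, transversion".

base 13, transition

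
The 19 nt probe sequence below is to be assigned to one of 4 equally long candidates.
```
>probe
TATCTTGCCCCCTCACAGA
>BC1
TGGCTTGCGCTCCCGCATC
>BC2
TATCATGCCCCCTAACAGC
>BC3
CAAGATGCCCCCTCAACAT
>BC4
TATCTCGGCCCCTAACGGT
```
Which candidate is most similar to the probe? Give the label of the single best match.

BC2

Hamming distances to probe — BC1: 8; BC2: 3; BC3: 8; BC4: 5.
Smallest is BC2 with 3 mismatches.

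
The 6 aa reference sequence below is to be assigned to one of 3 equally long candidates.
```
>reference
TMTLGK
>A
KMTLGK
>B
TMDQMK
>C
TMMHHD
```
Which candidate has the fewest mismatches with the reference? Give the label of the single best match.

A

A differs at 1 residue; B differs at 3 residues; C differs at 4 residues. The closest is A.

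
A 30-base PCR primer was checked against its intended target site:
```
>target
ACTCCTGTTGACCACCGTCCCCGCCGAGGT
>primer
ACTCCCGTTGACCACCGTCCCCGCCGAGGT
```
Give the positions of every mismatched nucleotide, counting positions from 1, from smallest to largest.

6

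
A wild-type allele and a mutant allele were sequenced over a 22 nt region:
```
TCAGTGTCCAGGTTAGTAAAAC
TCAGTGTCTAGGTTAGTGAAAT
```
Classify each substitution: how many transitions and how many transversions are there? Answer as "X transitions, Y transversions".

3 transitions, 0 transversions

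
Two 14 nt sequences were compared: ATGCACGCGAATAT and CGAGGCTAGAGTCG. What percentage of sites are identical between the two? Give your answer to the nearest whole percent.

29%

10 positions differ (1, 2, 3, 4, 5, 7, 8, 11, 13, 14), so 4 of 14 match: 4/14 = 28.57%.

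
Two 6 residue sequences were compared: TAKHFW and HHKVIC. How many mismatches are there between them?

5

Comparing position by position, 5 residues differ: 1 (T/H), 2 (A/H), 4 (H/V), 5 (F/I), 6 (W/C).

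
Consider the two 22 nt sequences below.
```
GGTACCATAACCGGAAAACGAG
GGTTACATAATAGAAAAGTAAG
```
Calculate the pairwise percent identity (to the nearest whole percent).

64%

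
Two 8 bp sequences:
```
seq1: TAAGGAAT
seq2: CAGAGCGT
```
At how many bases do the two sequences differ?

5

Mismatches (1-based): base 1: T→C; base 3: A→G; base 4: G→A; base 6: A→C; base 7: A→G.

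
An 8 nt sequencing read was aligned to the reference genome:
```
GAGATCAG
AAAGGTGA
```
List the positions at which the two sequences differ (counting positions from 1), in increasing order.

1, 3, 4, 5, 6, 7, 8

Scanning 1-based: 1: G/A; 3: G/A; 4: A/G; 5: T/G; 6: C/T; 7: A/G; 8: G/A.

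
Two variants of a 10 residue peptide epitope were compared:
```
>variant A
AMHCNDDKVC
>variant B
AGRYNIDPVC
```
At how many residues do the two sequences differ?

The sequences differ at residues 2, 3, 4, 6, 8 (1-based) — 5 in total.

5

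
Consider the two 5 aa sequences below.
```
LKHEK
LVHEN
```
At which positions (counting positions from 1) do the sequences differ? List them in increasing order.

Scanning 1-based: 2: K/V; 5: K/N.

2, 5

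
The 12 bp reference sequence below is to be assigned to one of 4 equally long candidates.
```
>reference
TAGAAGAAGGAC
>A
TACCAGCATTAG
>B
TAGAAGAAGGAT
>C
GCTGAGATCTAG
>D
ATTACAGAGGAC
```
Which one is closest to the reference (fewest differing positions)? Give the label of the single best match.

B

Hamming distances to reference — A: 6; B: 1; C: 8; D: 6.
Smallest is B with 1 mismatch.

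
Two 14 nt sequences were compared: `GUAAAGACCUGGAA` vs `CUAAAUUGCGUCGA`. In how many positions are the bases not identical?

8

The sequences differ at positions 1, 6, 7, 8, 10, 11, 12, 13 (1-based) — 8 in total.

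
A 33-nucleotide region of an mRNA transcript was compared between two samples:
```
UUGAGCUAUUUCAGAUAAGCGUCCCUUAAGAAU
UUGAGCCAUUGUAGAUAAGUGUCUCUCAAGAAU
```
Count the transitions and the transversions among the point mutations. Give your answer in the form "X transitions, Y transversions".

5 transitions, 1 transversion

Transitions (purine↔purine or pyrimidine↔pyrimidine): 7 U→C, 12 C→U, 20 C→U, 24 C→U, 27 U→C.
Transversions (purine↔pyrimidine): 11 U→G.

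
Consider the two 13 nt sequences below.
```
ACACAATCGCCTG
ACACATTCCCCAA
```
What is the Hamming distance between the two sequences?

Mismatches (1-based): position 6: A→T; position 9: G→C; position 12: T→A; position 13: G→A.

4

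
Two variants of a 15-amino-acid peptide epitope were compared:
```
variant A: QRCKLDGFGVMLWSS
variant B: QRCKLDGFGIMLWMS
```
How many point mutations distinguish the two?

2

Mismatches (1-based): position 10: V→I; position 14: S→M.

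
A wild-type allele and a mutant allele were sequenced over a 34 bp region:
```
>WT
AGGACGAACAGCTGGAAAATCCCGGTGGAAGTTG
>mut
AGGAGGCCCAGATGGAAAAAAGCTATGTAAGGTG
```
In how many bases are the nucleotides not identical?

Comparing position by position, 11 bases differ: 5 (C/G), 7 (A/C), 8 (A/C), 12 (C/A), 20 (T/A), 21 (C/A), 22 (C/G), 24 (G/T), 25 (G/A), 28 (G/T), 32 (T/G).

11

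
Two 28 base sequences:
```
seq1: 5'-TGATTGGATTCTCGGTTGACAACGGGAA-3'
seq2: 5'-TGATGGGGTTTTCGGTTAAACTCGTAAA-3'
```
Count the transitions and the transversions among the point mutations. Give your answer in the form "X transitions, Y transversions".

Mismatches (1-based):
base 5: T→G (pyrimidine→purine, transversion)
base 8: A→G (purine→purine, transition)
base 11: C→T (pyrimidine→pyrimidine, transition)
base 18: G→A (purine→purine, transition)
base 20: C→A (pyrimidine→purine, transversion)
base 21: A→C (purine→pyrimidine, transversion)
base 22: A→T (purine→pyrimidine, transversion)
base 25: G→T (purine→pyrimidine, transversion)
base 26: G→A (purine→purine, transition)

4 transitions, 5 transversions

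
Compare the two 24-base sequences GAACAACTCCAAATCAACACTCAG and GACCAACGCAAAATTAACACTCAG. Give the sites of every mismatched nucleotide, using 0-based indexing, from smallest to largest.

Differences at site 2 (A→C), site 7 (T→G), site 9 (C→A), site 14 (C→T).

2, 7, 9, 14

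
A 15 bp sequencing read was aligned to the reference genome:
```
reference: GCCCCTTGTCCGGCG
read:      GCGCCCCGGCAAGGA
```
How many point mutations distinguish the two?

The sequences differ at sites 3, 6, 7, 9, 11, 12, 14, 15 (1-based) — 8 in total.

8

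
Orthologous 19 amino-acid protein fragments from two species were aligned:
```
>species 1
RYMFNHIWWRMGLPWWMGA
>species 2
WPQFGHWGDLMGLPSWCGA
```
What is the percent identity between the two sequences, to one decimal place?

10 positions differ (1, 2, 3, 5, 7, 8, 9, 10, 15, 17), so 9 of 19 match: 9/19 = 47.37%.

47.4%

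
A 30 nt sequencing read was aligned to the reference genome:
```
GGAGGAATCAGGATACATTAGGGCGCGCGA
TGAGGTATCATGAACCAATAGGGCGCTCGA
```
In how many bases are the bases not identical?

7

Mismatches (1-based): base 1: G→T; base 6: A→T; base 11: G→T; base 14: T→A; base 15: A→C; base 18: T→A; base 27: G→T.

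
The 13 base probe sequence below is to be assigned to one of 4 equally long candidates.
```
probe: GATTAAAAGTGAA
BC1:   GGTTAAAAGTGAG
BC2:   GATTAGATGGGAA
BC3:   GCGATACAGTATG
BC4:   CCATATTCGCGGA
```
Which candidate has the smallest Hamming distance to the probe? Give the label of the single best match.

BC1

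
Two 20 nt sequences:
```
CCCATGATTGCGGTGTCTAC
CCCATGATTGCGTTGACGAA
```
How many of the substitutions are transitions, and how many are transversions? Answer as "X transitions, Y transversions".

0 transitions, 4 transversions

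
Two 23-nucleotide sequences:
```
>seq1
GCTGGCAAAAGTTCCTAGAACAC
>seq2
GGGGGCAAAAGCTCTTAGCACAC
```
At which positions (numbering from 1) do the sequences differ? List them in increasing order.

2, 3, 12, 15, 19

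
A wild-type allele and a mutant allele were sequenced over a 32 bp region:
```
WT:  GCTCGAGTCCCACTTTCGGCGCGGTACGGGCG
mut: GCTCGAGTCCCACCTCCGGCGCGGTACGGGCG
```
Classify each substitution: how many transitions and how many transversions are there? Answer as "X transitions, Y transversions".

2 transitions, 0 transversions

Mismatches (1-based):
base 14: T→C (pyrimidine→pyrimidine, transition)
base 16: T→C (pyrimidine→pyrimidine, transition)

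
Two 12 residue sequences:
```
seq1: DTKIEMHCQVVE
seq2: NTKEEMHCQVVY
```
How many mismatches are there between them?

The sequences differ at residues 1, 4, 12 (1-based) — 3 in total.

3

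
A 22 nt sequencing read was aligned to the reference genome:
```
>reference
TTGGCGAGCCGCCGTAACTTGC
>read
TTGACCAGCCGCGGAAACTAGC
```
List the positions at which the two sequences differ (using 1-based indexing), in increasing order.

4, 6, 13, 15, 20

Differences at position 4 (G→A), position 6 (G→C), position 13 (C→G), position 15 (T→A), position 20 (T→A).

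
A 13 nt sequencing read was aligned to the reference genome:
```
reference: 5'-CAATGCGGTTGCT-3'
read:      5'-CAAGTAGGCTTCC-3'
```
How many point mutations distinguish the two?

6

The sequences differ at bases 4, 5, 6, 9, 11, 13 (1-based) — 6 in total.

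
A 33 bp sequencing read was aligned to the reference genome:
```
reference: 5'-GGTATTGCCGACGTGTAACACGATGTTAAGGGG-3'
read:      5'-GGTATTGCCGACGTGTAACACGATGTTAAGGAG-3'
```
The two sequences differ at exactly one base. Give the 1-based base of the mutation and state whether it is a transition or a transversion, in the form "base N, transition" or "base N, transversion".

base 32, transition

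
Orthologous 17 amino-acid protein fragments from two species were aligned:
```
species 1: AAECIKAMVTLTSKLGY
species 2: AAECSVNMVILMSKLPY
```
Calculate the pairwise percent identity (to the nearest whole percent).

Mismatches at positions 5, 6, 7, 10, 12, 16 (1-based): 6 of 17.
Identical positions: 11/17 = 64.71% → 65%.

65%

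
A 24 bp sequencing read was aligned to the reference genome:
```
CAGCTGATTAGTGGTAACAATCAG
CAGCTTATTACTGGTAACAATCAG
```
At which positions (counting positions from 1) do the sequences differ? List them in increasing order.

Scanning 1-based: 6: G/T; 11: G/C.

6, 11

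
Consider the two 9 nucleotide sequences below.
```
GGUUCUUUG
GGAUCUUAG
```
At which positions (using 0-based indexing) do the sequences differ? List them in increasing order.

2, 7

Scanning 0-based: 2: U/A; 7: U/A.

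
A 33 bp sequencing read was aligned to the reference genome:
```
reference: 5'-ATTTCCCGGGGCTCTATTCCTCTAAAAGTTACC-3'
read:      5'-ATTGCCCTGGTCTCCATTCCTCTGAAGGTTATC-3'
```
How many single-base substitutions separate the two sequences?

Mismatches (1-based): site 4: T→G; site 8: G→T; site 11: G→T; site 15: T→C; site 24: A→G; site 27: A→G; site 32: C→T.

7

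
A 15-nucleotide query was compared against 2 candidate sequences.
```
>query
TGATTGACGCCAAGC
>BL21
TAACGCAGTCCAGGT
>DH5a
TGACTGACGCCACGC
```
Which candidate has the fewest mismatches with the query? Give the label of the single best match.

DH5a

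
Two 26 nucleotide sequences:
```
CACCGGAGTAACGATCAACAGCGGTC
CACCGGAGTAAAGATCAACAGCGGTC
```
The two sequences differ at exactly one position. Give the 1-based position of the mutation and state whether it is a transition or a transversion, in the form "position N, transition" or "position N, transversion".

position 12, transversion

The sequences differ only at position 12: C→A (pyrimidine→purine), a transversion.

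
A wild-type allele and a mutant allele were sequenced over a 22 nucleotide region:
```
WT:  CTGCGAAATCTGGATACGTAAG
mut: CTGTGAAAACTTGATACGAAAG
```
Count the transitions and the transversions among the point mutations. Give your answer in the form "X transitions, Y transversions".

1 transition, 3 transversions

Transitions (purine↔purine or pyrimidine↔pyrimidine): 4 C→T.
Transversions (purine↔pyrimidine): 9 T→A, 12 G→T, 19 T→A.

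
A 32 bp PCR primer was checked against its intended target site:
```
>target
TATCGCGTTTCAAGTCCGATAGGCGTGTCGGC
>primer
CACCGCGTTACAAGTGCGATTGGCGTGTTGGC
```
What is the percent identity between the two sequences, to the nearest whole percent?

Mismatches at positions 1, 3, 10, 16, 21, 29 (1-based): 6 of 32.
Identical positions: 26/32 = 81.25% → 81%.

81%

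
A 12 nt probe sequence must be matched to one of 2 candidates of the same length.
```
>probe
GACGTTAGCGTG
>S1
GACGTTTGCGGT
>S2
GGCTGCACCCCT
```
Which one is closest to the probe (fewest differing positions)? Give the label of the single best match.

S1

Hamming distances to probe — S1: 3; S2: 8.
Smallest is S1 with 3 mismatches.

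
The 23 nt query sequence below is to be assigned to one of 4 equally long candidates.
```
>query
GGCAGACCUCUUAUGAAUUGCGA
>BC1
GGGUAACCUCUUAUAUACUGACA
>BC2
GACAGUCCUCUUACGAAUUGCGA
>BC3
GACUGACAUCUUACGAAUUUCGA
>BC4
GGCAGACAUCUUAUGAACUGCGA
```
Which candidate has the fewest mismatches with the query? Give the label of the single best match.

BC4

Hamming distances to query — BC1: 8; BC2: 3; BC3: 5; BC4: 2.
Smallest is BC4 with 2 mismatches.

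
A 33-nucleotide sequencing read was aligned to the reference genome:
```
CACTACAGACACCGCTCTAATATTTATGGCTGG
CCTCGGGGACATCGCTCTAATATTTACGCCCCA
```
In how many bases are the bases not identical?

The sequences differ at bases 2, 3, 4, 5, 6, 7, 12, 27, 29, 31, 32, 33 (1-based) — 12 in total.

12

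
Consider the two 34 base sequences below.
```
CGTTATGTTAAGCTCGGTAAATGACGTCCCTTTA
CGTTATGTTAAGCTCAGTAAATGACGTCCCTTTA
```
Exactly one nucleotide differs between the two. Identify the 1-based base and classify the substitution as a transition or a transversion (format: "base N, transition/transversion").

The sequences differ only at base 16: G→A (purine→purine), a transition.

base 16, transition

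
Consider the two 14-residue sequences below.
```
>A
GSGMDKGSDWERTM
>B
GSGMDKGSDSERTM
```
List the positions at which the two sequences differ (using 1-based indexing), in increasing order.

Differences at position 10 (W→S).

10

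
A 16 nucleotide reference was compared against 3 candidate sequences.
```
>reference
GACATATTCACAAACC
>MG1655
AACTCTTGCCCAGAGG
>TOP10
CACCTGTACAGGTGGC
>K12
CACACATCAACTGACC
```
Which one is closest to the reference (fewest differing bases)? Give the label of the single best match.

Hamming distances to reference — MG1655: 9; TOP10: 9; K12: 6.
Smallest is K12 with 6 mismatches.

K12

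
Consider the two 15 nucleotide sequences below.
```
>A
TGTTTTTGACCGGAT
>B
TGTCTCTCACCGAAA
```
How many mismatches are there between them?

5

Mismatches (1-based): site 4: T→C; site 6: T→C; site 8: G→C; site 13: G→A; site 15: T→A.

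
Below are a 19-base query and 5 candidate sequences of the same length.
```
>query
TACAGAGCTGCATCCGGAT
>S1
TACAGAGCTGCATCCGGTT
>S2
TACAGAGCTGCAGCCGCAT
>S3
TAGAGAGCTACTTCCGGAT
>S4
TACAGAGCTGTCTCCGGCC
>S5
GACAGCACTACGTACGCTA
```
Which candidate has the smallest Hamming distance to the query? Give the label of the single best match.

S1

Hamming distances to query — S1: 1; S2: 2; S3: 3; S4: 4; S5: 9.
Smallest is S1 with 1 mismatch.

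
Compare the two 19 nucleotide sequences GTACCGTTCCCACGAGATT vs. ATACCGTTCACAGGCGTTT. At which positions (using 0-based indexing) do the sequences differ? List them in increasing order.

Differences at position 0 (G→A), position 9 (C→A), position 12 (C→G), position 14 (A→C), position 16 (A→T).

0, 9, 12, 14, 16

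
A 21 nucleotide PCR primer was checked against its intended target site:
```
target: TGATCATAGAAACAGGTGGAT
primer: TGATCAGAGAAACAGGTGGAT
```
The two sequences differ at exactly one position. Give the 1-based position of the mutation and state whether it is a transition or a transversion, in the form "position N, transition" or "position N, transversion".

position 7, transversion

The sequences differ only at position 7: T→G (pyrimidine→purine), a transversion.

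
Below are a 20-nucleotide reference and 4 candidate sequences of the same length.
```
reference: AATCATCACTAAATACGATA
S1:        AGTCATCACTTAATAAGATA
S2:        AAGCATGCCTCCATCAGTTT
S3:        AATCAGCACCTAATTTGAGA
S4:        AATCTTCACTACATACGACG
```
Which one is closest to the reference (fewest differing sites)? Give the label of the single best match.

S1 differs at 3 sites; S2 differs at 9 sites; S3 differs at 6 sites; S4 differs at 4 sites. The closest is S1.

S1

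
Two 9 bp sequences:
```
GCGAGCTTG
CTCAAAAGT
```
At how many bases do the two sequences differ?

The sequences differ at bases 1, 2, 3, 5, 6, 7, 8, 9 (1-based) — 8 in total.

8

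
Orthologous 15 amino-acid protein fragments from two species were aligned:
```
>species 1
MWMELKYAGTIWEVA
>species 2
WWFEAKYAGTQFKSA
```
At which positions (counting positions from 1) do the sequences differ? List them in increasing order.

Scanning 1-based: 1: M/W; 3: M/F; 5: L/A; 11: I/Q; 12: W/F; 13: E/K; 14: V/S.

1, 3, 5, 11, 12, 13, 14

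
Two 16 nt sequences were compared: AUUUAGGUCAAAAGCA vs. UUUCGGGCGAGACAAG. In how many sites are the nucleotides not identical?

The sequences differ at sites 1, 4, 5, 8, 9, 11, 13, 14, 15, 16 (1-based) — 10 in total.

10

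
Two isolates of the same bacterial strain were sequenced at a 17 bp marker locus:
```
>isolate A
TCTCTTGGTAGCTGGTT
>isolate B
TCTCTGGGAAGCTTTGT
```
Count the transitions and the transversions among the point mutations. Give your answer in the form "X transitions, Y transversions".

Mismatches (1-based):
position 6: T→G (pyrimidine→purine, transversion)
position 9: T→A (pyrimidine→purine, transversion)
position 14: G→T (purine→pyrimidine, transversion)
position 15: G→T (purine→pyrimidine, transversion)
position 16: T→G (pyrimidine→purine, transversion)

0 transitions, 5 transversions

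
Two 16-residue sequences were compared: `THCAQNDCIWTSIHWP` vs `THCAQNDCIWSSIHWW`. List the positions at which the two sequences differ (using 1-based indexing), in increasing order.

Scanning 1-based: 11: T/S; 16: P/W.

11, 16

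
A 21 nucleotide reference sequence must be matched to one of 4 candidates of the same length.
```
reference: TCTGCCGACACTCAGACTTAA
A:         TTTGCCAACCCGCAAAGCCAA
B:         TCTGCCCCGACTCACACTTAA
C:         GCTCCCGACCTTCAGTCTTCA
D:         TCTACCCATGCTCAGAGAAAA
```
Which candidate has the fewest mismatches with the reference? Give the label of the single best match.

A differs at 8 bases; B differs at 4 bases; C differs at 6 bases; D differs at 7 bases. The closest is B.

B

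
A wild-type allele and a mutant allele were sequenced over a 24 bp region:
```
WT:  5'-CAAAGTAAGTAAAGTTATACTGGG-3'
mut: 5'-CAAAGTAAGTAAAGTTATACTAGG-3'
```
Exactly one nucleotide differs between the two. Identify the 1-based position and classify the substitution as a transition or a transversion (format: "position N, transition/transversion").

position 22, transition

Position 22 changes G→A. G is a purine and A is a purine, so this is a transition.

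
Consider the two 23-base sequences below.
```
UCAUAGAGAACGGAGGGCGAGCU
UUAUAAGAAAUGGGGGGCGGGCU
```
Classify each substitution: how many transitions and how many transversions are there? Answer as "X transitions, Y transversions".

Transitions (purine↔purine or pyrimidine↔pyrimidine): 2 C→U, 6 G→A, 7 A→G, 8 G→A, 11 C→U, 14 A→G, 20 A→G.
Transversions (purine↔pyrimidine): none.

7 transitions, 0 transversions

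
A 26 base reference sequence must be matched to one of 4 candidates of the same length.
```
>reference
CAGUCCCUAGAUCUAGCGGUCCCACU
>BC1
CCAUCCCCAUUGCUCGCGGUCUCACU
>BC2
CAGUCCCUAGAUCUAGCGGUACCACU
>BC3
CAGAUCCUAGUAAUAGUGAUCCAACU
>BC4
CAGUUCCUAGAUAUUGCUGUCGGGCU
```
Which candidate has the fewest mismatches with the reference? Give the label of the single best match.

BC2

Hamming distances to reference — BC1: 8; BC2: 1; BC3: 8; BC4: 7.
Smallest is BC2 with 1 mismatch.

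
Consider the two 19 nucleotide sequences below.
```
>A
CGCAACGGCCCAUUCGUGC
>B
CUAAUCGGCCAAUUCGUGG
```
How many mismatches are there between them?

5

Comparing position by position, 5 positions differ: 2 (G/U), 3 (C/A), 5 (A/U), 11 (C/A), 19 (C/G).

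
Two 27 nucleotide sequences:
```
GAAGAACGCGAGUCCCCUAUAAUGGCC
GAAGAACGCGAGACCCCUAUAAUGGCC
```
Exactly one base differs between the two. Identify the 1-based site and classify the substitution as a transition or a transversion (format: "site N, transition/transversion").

Site 13 changes U→A. U is a pyrimidine and A is a purine, so this is a transversion.

site 13, transversion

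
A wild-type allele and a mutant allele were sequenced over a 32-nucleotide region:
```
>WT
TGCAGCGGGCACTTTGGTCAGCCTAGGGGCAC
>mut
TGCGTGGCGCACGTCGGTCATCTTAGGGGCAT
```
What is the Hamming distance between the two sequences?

Comparing position by position, 9 bases differ: 4 (A/G), 5 (G/T), 6 (C/G), 8 (G/C), 13 (T/G), 15 (T/C), 21 (G/T), 23 (C/T), 32 (C/T).

9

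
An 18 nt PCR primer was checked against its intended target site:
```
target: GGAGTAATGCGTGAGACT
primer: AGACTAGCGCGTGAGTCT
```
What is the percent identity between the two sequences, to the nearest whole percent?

5 positions differ (1, 4, 7, 8, 16), so 13 of 18 match: 13/18 = 72.22%.

72%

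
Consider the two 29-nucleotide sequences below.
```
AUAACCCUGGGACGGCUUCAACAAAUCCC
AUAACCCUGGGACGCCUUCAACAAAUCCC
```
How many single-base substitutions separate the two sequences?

Mismatches (1-based): base 15: G→C.

1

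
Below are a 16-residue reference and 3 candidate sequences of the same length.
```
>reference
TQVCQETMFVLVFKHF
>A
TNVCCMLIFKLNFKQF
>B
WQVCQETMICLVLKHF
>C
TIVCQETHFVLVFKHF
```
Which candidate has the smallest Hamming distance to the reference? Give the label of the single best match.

Hamming distances to reference — A: 8; B: 4; C: 2.
Smallest is C with 2 mismatches.

C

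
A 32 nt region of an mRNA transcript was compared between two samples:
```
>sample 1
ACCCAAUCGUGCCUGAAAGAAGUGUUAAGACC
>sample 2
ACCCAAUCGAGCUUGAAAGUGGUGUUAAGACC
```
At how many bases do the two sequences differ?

4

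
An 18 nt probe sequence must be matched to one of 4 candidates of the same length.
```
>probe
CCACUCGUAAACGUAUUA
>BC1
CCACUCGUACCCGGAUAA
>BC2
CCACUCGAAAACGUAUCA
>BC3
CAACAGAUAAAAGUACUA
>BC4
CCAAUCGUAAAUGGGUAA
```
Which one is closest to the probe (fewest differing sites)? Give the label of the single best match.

BC2

Hamming distances to probe — BC1: 4; BC2: 2; BC3: 6; BC4: 5.
Smallest is BC2 with 2 mismatches.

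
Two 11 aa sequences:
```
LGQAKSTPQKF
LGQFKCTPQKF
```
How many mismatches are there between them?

Mismatches (1-based): residue 4: A→F; residue 6: S→C.

2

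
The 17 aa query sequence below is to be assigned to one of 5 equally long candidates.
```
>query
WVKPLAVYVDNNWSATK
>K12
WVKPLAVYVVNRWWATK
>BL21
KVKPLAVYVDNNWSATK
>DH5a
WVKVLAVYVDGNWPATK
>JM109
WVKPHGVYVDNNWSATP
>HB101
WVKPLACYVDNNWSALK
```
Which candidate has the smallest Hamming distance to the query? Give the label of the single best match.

BL21

Hamming distances to query — K12: 3; BL21: 1; DH5a: 3; JM109: 3; HB101: 2.
Smallest is BL21 with 1 mismatch.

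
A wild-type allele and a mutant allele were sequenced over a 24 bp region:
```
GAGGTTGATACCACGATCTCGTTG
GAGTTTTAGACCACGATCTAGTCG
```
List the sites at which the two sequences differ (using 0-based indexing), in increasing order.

3, 6, 8, 19, 22

Differences at site 3 (G→T), site 6 (G→T), site 8 (T→G), site 19 (C→A), site 22 (T→C).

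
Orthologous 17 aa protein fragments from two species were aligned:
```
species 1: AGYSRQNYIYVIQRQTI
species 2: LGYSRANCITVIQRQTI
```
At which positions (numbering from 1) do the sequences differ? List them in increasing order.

Differences at position 1 (A→L), position 6 (Q→A), position 8 (Y→C), position 10 (Y→T).

1, 6, 8, 10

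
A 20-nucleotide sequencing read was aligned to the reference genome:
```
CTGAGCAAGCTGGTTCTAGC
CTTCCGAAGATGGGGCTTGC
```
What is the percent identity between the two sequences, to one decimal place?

60.0%

8 positions differ (3, 4, 5, 6, 10, 14, 15, 18), so 12 of 20 match: 12/20 = 60%.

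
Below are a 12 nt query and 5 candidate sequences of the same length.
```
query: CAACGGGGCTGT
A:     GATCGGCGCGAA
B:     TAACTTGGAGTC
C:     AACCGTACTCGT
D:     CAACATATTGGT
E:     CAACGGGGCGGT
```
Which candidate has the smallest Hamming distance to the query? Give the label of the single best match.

Hamming distances to query — A: 6; B: 7; C: 7; D: 6; E: 1.
Smallest is E with 1 mismatch.

E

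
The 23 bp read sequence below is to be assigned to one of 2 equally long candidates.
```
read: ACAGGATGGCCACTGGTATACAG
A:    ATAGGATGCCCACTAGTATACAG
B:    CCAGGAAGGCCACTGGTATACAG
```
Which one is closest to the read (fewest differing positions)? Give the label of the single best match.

Hamming distances to read — A: 3; B: 2.
Smallest is B with 2 mismatches.

B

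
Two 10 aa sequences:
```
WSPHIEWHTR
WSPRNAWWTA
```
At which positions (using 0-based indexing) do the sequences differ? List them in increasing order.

3, 4, 5, 7, 9

Scanning 0-based: 3: H/R; 4: I/N; 5: E/A; 7: H/W; 9: R/A.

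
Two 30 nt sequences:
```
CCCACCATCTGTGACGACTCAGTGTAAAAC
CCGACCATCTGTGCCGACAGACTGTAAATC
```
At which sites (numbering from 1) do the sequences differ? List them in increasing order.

3, 14, 19, 20, 22, 29

Scanning 1-based: 3: C/G; 14: A/C; 19: T/A; 20: C/G; 22: G/C; 29: A/T.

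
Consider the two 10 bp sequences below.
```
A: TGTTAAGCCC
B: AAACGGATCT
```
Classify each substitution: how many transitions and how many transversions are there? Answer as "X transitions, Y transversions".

7 transitions, 2 transversions

Transitions (purine↔purine or pyrimidine↔pyrimidine): 2 G→A, 4 T→C, 5 A→G, 6 A→G, 7 G→A, 8 C→T, 10 C→T.
Transversions (purine↔pyrimidine): 1 T→A, 3 T→A.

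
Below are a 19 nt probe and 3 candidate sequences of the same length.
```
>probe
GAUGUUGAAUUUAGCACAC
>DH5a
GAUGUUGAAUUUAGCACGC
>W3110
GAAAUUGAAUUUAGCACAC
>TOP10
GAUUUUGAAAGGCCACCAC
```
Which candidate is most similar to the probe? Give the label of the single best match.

DH5a

Hamming distances to probe — DH5a: 1; W3110: 2; TOP10: 8.
Smallest is DH5a with 1 mismatch.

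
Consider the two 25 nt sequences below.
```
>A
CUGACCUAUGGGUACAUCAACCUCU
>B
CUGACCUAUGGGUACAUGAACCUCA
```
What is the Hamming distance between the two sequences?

2

Comparing position by position, 2 positions differ: 18 (C/G), 25 (U/A).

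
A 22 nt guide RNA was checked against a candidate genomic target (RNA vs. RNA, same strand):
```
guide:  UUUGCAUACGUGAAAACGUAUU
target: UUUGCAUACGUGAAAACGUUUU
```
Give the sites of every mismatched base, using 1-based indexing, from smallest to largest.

Scanning 1-based: 20: A/U.

20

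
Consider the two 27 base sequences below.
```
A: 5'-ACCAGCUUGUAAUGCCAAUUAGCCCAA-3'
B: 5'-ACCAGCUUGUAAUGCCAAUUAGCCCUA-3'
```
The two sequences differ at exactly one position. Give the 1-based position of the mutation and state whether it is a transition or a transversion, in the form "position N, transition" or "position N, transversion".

position 26, transversion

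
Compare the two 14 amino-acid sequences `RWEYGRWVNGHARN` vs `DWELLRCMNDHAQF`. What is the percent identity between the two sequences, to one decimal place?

8 positions differ (1, 4, 5, 7, 8, 10, 13, 14), so 6 of 14 match: 6/14 = 42.86%.

42.9%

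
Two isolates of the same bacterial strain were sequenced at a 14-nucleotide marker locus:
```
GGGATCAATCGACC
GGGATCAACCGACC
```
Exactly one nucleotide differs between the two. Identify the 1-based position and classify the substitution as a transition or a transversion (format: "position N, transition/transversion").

position 9, transition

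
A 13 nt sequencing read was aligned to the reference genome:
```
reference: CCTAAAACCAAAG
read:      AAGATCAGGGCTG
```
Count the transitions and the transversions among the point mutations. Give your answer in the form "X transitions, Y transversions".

1 transition, 9 transversions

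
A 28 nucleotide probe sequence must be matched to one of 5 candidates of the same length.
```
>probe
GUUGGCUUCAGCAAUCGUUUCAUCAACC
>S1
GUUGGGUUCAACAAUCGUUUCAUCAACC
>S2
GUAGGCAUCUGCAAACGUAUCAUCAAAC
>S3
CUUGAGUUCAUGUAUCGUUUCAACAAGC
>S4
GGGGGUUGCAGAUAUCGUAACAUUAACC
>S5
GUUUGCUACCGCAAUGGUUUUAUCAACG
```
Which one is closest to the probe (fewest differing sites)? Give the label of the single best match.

S1 differs at 2 sites; S2 differs at 6 sites; S3 differs at 8 sites; S4 differs at 9 sites; S5 differs at 6 sites. The closest is S1.

S1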